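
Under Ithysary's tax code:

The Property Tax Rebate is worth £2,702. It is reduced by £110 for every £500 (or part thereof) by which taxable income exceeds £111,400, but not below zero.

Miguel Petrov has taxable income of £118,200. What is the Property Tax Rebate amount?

£1,162

Property Tax Rebate: income exceeds £111,400 by £6,800, which is 14 full-or-partial £500 increments; reduction = 14 × £110 = £1,540, leaving £1,162.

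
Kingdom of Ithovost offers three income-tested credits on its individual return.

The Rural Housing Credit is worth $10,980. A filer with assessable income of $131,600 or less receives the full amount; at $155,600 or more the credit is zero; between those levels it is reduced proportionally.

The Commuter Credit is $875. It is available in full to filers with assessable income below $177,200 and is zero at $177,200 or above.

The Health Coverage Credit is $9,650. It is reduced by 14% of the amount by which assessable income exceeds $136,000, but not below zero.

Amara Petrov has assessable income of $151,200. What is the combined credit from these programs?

Rural Housing Credit: $151,200 is $19,600 into a $24,000 phase-out range, leaving 4,400/24,000 of the credit: $10,980 × 4,400/24,000 = $2,013.
Commuter Credit: $151,200 is below the $177,200 cutoff, so the full $875 applies.
Health Coverage Credit: 14% of the $15,200 excess over $136,000 is $2,128; credit = $9,650 − $2,128 = $7,522.
Total: $2,013 + $875 + $7,522 = $10,410.

$10,410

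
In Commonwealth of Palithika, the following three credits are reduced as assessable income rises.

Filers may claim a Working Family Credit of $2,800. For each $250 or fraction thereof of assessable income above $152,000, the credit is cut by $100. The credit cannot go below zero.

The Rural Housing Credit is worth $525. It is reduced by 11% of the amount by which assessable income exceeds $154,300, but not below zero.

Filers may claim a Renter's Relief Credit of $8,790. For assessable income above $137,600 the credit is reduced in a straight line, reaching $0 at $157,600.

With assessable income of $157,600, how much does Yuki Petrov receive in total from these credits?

Working Family Credit: income exceeds $152,000 by $5,600, which is 23 full-or-partial $250 increments; reduction = 23 × $100 = $2,300, leaving $500.
Rural Housing Credit: 11% of the $3,300 excess over $154,300 is $363; credit = $525 − $363 = $162.
Renter's Relief Credit: $157,600 is at or above $157,600, so the credit is $0.
Total: $500 + $162 + $0 = $662.

$662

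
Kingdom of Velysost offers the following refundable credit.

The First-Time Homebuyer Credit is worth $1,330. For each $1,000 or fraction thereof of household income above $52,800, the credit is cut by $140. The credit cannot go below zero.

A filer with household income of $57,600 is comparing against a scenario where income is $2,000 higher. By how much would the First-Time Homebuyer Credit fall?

At $57,600 — income exceeds $52,800 by $4,800, which is 5 full-or-partial $1,000 increments; reduction = 5 × $140 = $700, leaving $630.
At $59,600 — income exceeds $52,800 by $6,800, which is 7 full-or-partial $1,000 increments; reduction = 7 × $140 = $980, leaving $350.
Lost: $630 − $350 = $280.

$280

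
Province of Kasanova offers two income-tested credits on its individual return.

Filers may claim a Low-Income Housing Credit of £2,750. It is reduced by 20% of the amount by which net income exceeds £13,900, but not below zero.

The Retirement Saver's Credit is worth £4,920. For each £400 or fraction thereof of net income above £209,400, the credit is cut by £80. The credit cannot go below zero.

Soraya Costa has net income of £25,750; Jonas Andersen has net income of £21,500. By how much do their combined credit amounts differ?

Soraya (£25,750): Low-Income Housing Credit: 20% of the £11,850 excess over £13,900 is £2,370; credit = £2,750 − £2,370 = £380. Retirement Saver's Credit: £25,750 is at or below the £209,400 threshold, so the full £4,920 applies. total £380 + £4,920 = £5,300
Jonas (£21,500): Low-Income Housing Credit: 20% of the £7,600 excess over £13,900 is £1,520; credit = £2,750 − £1,520 = £1,230. Retirement Saver's Credit: £21,500 is at or below the £209,400 threshold, so the full £4,920 applies. total £1,230 + £4,920 = £6,150
Difference: |£5,300 − £6,150| = £850.

£850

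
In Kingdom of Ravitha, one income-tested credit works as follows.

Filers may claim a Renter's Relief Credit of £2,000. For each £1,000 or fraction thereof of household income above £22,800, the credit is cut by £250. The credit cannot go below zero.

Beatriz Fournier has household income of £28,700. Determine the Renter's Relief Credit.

Renter's Relief Credit: income exceeds £22,800 by £5,900, which is 6 full-or-partial £1,000 increments; reduction = 6 × £250 = £1,500, leaving £500.

£500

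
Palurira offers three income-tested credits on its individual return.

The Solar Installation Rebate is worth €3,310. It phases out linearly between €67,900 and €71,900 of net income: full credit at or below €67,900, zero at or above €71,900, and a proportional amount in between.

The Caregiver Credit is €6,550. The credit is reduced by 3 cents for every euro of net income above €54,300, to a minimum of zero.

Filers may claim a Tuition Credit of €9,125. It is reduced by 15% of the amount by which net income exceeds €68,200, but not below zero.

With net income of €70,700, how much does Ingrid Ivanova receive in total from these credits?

€15,801

Solar Installation Rebate: €70,700 is €2,800 into a €4,000 phase-out range, leaving 1,200/4,000 of the credit: €3,310 × 1,200/4,000 = €993.
Caregiver Credit: 3% of the €16,400 excess over €54,300 is €492; credit = €6,550 − €492 = €6,058.
Tuition Credit: 15% of the €2,500 excess over €68,200 is €375; credit = €9,125 − €375 = €8,750.
Total: €993 + €6,058 + €8,750 = €15,801.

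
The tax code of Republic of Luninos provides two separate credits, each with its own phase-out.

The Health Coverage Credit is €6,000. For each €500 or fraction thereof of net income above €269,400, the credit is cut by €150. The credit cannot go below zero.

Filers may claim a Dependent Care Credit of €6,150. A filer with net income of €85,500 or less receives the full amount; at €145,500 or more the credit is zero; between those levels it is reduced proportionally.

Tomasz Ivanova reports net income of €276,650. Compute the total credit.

Health Coverage Credit: income exceeds €269,400 by €7,250, which is 15 full-or-partial €500 increments; reduction = 15 × €150 = €2,250, leaving €3,750.
Dependent Care Credit: €276,650 is at or above €145,500, so the credit is €0.
Total: €3,750 + €0 = €3,750.

€3,750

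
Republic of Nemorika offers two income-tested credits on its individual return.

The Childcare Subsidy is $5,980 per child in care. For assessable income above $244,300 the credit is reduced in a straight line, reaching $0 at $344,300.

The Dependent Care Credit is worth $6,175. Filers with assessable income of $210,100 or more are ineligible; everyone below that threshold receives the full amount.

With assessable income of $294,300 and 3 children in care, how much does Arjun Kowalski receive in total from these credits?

$8,970

Childcare Subsidy: base = 3 × $5,980 = $17,940. $294,300 is $50,000 into a $100,000 phase-out range, leaving 50,000/100,000 of the credit: $17,940 × 50,000/100,000 = $8,970.
Dependent Care Credit: $294,300 meets or exceeds the $210,100 cutoff, so the credit is $0.
Total: $8,970 + $0 = $8,970.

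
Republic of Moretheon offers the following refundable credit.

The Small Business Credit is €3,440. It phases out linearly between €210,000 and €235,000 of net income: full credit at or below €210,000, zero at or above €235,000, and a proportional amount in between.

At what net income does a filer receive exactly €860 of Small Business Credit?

€860 is 860/3,440 of the full €3,440, so 2,580/3,440 of the €25,000 range has been used: income = €210,000 + €25,000 × 2,580/3,440 = €228,750.

€228,750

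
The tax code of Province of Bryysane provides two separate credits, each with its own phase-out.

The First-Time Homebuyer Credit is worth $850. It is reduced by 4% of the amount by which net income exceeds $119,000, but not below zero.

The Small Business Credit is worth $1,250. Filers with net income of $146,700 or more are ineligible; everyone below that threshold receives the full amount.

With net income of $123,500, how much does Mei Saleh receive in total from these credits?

$1,920

First-Time Homebuyer Credit: 4% of the $4,500 excess over $119,000 is $180; credit = $850 − $180 = $670.
Small Business Credit: $123,500 is below the $146,700 cutoff, so the full $1,250 applies.
Total: $670 + $1,250 = $1,920.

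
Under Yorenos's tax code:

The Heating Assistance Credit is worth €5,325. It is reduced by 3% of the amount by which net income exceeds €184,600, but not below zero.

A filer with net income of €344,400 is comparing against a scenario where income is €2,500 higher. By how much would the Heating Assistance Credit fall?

At €344,400 — 3% of the €159,800 excess over €184,600 is €4,794; credit = €5,325 − €4,794 = €531.
At €346,900 — 3% of the €162,300 excess over €184,600 is €4,869; credit = €5,325 − €4,869 = €456.
Lost: €531 − €456 = €75.

€75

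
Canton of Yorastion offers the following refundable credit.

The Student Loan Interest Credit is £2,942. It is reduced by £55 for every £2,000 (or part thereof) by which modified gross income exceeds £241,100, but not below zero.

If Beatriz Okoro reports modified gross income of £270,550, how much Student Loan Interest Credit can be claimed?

Student Loan Interest Credit: income exceeds £241,100 by £29,450, which is 15 full-or-partial £2,000 increments; reduction = 15 × £55 = £825, leaving £2,117.

£2,117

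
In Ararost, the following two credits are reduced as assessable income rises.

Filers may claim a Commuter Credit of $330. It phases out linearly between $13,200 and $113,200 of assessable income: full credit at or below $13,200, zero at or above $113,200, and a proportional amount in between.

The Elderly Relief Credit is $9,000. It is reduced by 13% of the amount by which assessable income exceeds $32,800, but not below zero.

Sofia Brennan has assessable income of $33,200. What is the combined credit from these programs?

$9,212

Commuter Credit: $33,200 is $20,000 into a $100,000 phase-out range, leaving 80,000/100,000 of the credit: $330 × 80,000/100,000 = $264.
Elderly Relief Credit: 13% of the $400 excess over $32,800 is $52; credit = $9,000 − $52 = $8,948.
Total: $264 + $8,948 = $9,212.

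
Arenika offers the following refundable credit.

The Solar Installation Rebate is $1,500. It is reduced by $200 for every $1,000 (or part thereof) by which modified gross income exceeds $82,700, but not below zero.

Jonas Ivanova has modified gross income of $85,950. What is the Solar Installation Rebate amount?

Solar Installation Rebate: income exceeds $82,700 by $3,250, which is 4 full-or-partial $1,000 increments; reduction = 4 × $200 = $800, leaving $700.

$700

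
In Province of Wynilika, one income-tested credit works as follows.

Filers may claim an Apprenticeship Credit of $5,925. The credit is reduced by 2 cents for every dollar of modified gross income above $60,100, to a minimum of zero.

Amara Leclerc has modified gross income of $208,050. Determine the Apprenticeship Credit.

Apprenticeship Credit: 2% of the $147,950 excess over $60,100 is $2,959; credit = $5,925 − $2,959 = $2,966.

$2,966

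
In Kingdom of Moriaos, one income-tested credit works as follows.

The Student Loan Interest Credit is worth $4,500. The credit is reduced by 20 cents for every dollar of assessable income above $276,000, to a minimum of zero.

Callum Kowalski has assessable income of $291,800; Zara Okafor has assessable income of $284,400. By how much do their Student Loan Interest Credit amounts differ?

Callum ($291,800): Student Loan Interest Credit: 20% of the $15,800 excess over $276,000 is $3,160; credit = $4,500 − $3,160 = $1,340.
Zara ($284,400): Student Loan Interest Credit: 20% of the $8,400 excess over $276,000 is $1,680; credit = $4,500 − $1,680 = $2,820.
Difference: |$1,340 − $2,820| = $1,480.

$1,480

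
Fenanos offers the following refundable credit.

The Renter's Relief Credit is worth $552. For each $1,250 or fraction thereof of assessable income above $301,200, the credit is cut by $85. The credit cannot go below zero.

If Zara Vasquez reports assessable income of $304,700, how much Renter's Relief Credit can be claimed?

$297

Renter's Relief Credit: income exceeds $301,200 by $3,500, which is 3 full-or-partial $1,250 increments; reduction = 3 × $85 = $255, leaving $297.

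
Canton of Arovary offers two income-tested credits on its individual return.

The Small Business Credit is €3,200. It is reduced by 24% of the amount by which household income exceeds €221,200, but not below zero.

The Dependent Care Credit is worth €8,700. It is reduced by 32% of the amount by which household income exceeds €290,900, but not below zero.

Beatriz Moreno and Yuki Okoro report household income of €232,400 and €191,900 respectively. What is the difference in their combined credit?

€2,688

Beatriz (€232,400): Small Business Credit: 24% of the €11,200 excess over €221,200 is €2,688; credit = €3,200 − €2,688 = €512. Dependent Care Credit: €232,400 is at or below the €290,900 threshold, so the full €8,700 applies. total €512 + €8,700 = €9,212
Yuki (€191,900): Small Business Credit: €191,900 is at or below the €221,200 threshold, so the full €3,200 applies. Dependent Care Credit: €191,900 is at or below the €290,900 threshold, so the full €8,700 applies. total €3,200 + €8,700 = €11,900
Difference: |€9,212 − €11,900| = €2,688.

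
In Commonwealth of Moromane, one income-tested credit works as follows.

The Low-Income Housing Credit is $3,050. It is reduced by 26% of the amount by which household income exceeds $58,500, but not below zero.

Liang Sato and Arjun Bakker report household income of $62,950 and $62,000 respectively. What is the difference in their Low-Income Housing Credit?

Liang ($62,950): Low-Income Housing Credit: 26% of the $4,450 excess over $58,500 is $1,157; credit = $3,050 − $1,157 = $1,893.
Arjun ($62,000): Low-Income Housing Credit: 26% of the $3,500 excess over $58,500 is $910; credit = $3,050 − $910 = $2,140.
Difference: |$1,893 − $2,140| = $247.

$247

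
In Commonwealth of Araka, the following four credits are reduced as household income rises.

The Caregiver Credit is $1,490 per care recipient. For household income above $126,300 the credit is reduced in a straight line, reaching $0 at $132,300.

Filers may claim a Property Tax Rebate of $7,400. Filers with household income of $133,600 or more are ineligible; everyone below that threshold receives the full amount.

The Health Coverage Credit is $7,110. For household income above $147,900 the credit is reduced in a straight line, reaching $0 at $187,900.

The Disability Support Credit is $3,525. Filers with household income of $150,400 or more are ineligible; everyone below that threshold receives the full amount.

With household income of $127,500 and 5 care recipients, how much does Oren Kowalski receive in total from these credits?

Caregiver Credit: base = 5 × $1,490 = $7,450. $127,500 is $1,200 into a $6,000 phase-out range, leaving 4,800/6,000 of the credit: $7,450 × 4,800/6,000 = $5,960.
Property Tax Rebate: $127,500 is below the $133,600 cutoff, so the full $7,400 applies.
Health Coverage Credit: $127,500 is at or below the $147,900 threshold, so the full $7,110 applies.
Disability Support Credit: $127,500 is below the $150,400 cutoff, so the full $3,525 applies.
Total: $5,960 + $7,400 + $7,110 + $3,525 = $23,995.

$23,995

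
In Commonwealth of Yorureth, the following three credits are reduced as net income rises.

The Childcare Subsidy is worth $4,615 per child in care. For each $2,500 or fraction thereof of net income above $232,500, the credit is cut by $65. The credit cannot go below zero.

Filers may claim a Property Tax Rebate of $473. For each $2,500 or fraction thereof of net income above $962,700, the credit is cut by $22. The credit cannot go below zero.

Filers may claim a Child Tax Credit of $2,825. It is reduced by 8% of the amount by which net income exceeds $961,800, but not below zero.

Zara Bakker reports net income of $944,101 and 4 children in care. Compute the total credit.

$3,298

Childcare Subsidy: base = 4 × $4,615 = $18,460. income exceeds $232,500 by $711,601 → 285 increments × $65 = $18,525 ≥ base, so the credit is $0.
Property Tax Rebate: $944,101 is at or below the $962,700 threshold, so the full $473 applies.
Child Tax Credit: $944,101 is at or below the $961,800 threshold, so the full $2,825 applies.
Total: $0 + $473 + $2,825 = $3,298.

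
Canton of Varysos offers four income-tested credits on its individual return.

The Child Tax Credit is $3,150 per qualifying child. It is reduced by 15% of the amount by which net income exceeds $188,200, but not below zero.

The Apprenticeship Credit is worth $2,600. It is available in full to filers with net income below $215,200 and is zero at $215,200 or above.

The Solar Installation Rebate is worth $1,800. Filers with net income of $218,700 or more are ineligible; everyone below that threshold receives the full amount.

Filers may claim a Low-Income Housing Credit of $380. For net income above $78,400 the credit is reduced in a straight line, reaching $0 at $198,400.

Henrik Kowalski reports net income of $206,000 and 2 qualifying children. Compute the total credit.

$8,030

Child Tax Credit: base = 2 × $3,150 = $6,300. 15% of the $17,800 excess over $188,200 is $2,670; credit = $6,300 − $2,670 = $3,630.
Apprenticeship Credit: $206,000 is below the $215,200 cutoff, so the full $2,600 applies.
Solar Installation Rebate: $206,000 is below the $218,700 cutoff, so the full $1,800 applies.
Low-Income Housing Credit: $206,000 is at or above $198,400, so the credit is $0.
Total: $3,630 + $2,600 + $1,800 + $0 = $8,030.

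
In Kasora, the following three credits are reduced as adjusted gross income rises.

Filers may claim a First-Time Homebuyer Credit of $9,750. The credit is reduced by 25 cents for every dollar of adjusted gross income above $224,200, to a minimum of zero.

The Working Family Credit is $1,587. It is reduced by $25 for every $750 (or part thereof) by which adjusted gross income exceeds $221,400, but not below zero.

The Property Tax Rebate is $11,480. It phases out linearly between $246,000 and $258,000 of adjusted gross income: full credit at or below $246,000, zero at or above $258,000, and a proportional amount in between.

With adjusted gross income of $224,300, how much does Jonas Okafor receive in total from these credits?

$22,692

First-Time Homebuyer Credit: 25% of the $100 excess over $224,200 is $25; credit = $9,750 − $25 = $9,725.
Working Family Credit: income exceeds $221,400 by $2,900, which is 4 full-or-partial $750 increments; reduction = 4 × $25 = $100, leaving $1,487.
Property Tax Rebate: $224,300 is at or below the $246,000 threshold, so the full $11,480 applies.
Total: $9,725 + $1,487 + $11,480 = $22,692.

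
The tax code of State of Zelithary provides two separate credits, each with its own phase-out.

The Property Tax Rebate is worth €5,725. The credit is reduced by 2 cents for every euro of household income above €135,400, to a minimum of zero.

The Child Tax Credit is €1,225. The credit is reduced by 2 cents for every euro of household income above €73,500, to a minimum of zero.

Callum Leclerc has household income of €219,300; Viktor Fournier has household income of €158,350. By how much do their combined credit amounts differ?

Callum (€219,300): Property Tax Rebate: 2% of the €83,900 excess over €135,400 is €1,678; credit = €5,725 − €1,678 = €4,047. Child Tax Credit: 2% of the €145,800 excess over €73,500 is €2,916 ≥ base, so the credit is €0. total €4,047 + €0 = €4,047
Viktor (€158,350): Property Tax Rebate: 2% of the €22,950 excess over €135,400 is €459; credit = €5,725 − €459 = €5,266. Child Tax Credit: 2% of the €84,850 excess over €73,500 is €1,697 ≥ base, so the credit is €0. total €5,266 + €0 = €5,266
Difference: |€4,047 − €5,266| = €1,219.

€1,219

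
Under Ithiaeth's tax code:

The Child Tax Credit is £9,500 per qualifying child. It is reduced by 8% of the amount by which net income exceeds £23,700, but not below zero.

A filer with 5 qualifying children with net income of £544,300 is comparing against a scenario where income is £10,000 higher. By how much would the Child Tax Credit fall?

At £544,300 — base = 5 × £9,500 = £47,500. 8% of the £520,600 excess over £23,700 is £41,648; credit = £47,500 − £41,648 = £5,852.
At £554,300 — base = 5 × £9,500 = £47,500. 8% of the £530,600 excess over £23,700 is £42,448; credit = £47,500 − £42,448 = £5,052.
Lost: £5,852 − £5,052 = £800.

£800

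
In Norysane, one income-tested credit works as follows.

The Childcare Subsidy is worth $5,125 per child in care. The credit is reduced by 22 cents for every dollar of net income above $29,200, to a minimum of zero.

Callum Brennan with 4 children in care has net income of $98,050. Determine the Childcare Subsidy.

$5,353

Childcare Subsidy: base = 4 × $5,125 = $20,500. 22% of the $68,850 excess over $29,200 is $15,147; credit = $20,500 − $15,147 = $5,353.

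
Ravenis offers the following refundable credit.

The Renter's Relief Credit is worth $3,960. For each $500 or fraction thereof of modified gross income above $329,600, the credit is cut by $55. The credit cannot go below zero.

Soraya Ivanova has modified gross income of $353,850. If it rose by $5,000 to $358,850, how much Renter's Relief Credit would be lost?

At $353,850 — income exceeds $329,600 by $24,250, which is 49 full-or-partial $500 increments; reduction = 49 × $55 = $2,695, leaving $1,265.
At $358,850 — income exceeds $329,600 by $29,250, which is 59 full-or-partial $500 increments; reduction = 59 × $55 = $3,245, leaving $715.
Lost: $1,265 − $715 = $550.

$550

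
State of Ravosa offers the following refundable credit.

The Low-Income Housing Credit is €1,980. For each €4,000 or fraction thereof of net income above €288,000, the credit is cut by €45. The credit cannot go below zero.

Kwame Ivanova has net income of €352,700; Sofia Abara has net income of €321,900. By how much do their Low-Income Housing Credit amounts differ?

€360

Kwame (€352,700): Low-Income Housing Credit: income exceeds €288,000 by €64,700, which is 17 full-or-partial €4,000 increments; reduction = 17 × €45 = €765, leaving €1,215.
Sofia (€321,900): Low-Income Housing Credit: income exceeds €288,000 by €33,900, which is 9 full-or-partial €4,000 increments; reduction = 9 × €45 = €405, leaving €1,575.
Difference: |€1,215 − €1,575| = €360.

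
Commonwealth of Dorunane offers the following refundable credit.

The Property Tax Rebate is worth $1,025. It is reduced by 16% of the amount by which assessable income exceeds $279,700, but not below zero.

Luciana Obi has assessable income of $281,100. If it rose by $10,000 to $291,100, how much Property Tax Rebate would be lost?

$801

At $281,100 — 16% of the $1,400 excess over $279,700 is $224; credit = $1,025 − $224 = $801.
At $291,100 — 16% of the $11,400 excess over $279,700 is $1,824 ≥ base, so the credit is $0.
Lost: $801 − $0 = $801.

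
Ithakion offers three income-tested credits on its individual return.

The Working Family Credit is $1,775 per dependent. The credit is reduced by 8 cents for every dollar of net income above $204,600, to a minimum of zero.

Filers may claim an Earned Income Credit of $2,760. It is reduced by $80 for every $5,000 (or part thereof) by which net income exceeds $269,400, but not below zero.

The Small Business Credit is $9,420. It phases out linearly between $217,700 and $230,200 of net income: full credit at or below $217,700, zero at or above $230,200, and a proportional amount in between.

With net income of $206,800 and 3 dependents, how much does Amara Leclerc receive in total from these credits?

$17,329

Working Family Credit: base = 3 × $1,775 = $5,325. 8% of the $2,200 excess over $204,600 is $176; credit = $5,325 − $176 = $5,149.
Earned Income Credit: $206,800 is at or below the $269,400 threshold, so the full $2,760 applies.
Small Business Credit: $206,800 is at or below the $217,700 threshold, so the full $9,420 applies.
Total: $5,149 + $2,760 + $9,420 = $17,329.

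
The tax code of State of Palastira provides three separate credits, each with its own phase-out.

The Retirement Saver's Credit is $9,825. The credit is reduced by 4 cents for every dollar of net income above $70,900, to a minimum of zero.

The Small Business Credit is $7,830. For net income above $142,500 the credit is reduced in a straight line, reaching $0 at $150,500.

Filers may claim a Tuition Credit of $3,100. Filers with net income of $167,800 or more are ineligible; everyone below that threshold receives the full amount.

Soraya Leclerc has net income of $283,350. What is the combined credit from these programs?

$1,327

Retirement Saver's Credit: 4% of the $212,450 excess over $70,900 is $8,498; credit = $9,825 − $8,498 = $1,327.
Small Business Credit: $283,350 is at or above $150,500, so the credit is $0.
Tuition Credit: $283,350 meets or exceeds the $167,800 cutoff, so the credit is $0.
Total: $1,327 + $0 + $0 = $1,327.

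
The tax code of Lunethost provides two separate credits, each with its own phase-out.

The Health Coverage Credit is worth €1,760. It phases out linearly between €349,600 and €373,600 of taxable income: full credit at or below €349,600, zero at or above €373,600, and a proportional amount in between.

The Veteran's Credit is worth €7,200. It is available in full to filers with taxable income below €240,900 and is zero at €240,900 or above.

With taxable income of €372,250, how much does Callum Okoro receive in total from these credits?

€99

Health Coverage Credit: €372,250 is €22,650 into a €24,000 phase-out range, leaving 1,350/24,000 of the credit: €1,760 × 1,350/24,000 = €99.
Veteran's Credit: €372,250 meets or exceeds the €240,900 cutoff, so the credit is €0.
Total: €99 + €0 = €99.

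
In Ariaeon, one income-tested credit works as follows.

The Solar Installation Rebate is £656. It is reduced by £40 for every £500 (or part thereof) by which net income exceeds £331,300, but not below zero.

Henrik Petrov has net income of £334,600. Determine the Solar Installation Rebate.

£376

Solar Installation Rebate: income exceeds £331,300 by £3,300, which is 7 full-or-partial £500 increments; reduction = 7 × £40 = £280, leaving £376.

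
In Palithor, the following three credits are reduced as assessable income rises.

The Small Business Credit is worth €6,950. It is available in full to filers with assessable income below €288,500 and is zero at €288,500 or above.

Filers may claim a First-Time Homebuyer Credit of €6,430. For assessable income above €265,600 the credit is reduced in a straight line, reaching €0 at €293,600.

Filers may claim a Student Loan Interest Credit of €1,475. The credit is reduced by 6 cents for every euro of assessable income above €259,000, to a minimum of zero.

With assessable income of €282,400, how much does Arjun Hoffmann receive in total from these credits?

€9,593

Small Business Credit: €282,400 is below the €288,500 cutoff, so the full €6,950 applies.
First-Time Homebuyer Credit: €282,400 is €16,800 into a €28,000 phase-out range, leaving 11,200/28,000 of the credit: €6,430 × 11,200/28,000 = €2,572.
Student Loan Interest Credit: 6% of the €23,400 excess over €259,000 is €1,404; credit = €1,475 − €1,404 = €71.
Total: €6,950 + €2,572 + €71 = €9,593.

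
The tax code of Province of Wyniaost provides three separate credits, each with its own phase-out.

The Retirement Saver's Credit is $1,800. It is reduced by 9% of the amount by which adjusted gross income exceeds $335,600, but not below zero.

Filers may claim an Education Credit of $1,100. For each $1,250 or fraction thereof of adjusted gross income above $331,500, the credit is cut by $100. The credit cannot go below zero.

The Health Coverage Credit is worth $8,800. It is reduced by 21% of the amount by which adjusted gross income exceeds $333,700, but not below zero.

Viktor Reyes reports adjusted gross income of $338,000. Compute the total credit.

Retirement Saver's Credit: 9% of the $2,400 excess over $335,600 is $216; credit = $1,800 − $216 = $1,584.
Education Credit: income exceeds $331,500 by $6,500, which is 6 full-or-partial $1,250 increments; reduction = 6 × $100 = $600, leaving $500.
Health Coverage Credit: 21% of the $4,300 excess over $333,700 is $903; credit = $8,800 − $903 = $7,897.
Total: $1,584 + $500 + $7,897 = $9,981.

$9,981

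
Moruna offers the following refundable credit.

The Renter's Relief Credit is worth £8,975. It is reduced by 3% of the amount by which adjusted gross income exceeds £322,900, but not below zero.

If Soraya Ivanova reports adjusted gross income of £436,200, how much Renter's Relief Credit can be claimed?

Renter's Relief Credit: 3% of the £113,300 excess over £322,900 is £3,399; credit = £8,975 − £3,399 = £5,576.

£5,576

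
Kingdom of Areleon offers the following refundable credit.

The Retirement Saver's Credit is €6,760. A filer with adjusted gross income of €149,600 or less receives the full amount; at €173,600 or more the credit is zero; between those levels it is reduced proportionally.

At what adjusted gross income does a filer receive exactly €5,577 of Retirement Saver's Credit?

€5,577 is 5,577/6,760 of the full €6,760, so 1,183/6,760 of the €24,000 range has been used: income = €149,600 + €24,000 × 1,183/6,760 = €153,800.

€153,800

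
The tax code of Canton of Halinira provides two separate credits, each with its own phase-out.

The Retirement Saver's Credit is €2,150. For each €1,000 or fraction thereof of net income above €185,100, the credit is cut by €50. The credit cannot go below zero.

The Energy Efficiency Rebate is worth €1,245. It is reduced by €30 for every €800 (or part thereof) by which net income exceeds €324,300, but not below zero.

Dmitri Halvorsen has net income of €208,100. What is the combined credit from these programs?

Retirement Saver's Credit: income exceeds €185,100 by €23,000, which is 23 full-or-partial €1,000 increments; reduction = 23 × €50 = €1,150, leaving €1,000.
Energy Efficiency Rebate: €208,100 is at or below the €324,300 threshold, so the full €1,245 applies.
Total: €1,000 + €1,245 = €2,245.

€2,245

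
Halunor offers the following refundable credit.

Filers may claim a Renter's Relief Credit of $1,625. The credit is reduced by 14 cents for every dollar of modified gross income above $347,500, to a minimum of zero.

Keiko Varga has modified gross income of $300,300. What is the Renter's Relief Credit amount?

Renter's Relief Credit: $300,300 is at or below the $347,500 threshold, so the full $1,625 applies.

$1,625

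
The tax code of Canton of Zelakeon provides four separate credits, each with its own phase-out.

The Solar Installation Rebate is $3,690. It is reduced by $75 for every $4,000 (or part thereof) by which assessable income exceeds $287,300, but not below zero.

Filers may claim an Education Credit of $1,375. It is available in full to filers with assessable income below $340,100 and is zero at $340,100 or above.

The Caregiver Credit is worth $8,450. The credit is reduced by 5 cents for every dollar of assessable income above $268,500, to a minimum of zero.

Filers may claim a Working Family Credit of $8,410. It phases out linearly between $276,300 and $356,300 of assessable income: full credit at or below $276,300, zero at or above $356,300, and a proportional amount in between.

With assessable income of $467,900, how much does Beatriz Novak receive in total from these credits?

Solar Installation Rebate: income exceeds $287,300 by $180,600, which is 46 full-or-partial $4,000 increments; reduction = 46 × $75 = $3,450, leaving $240.
Education Credit: $467,900 meets or exceeds the $340,100 cutoff, so the credit is $0.
Caregiver Credit: 5% of the $199,400 excess over $268,500 is $9,970 ≥ base, so the credit is $0.
Working Family Credit: $467,900 is at or above $356,300, so the credit is $0.
Total: $240 + $0 + $0 + $0 = $240.

$240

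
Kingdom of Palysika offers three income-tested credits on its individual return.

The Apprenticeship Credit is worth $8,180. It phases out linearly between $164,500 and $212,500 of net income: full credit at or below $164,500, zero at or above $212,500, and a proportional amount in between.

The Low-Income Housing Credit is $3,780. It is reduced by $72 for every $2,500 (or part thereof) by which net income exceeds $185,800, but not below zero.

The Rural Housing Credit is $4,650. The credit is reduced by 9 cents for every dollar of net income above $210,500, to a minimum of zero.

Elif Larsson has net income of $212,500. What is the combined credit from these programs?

$7,458

Apprenticeship Credit: $212,500 is at or above $212,500, so the credit is $0.
Low-Income Housing Credit: income exceeds $185,800 by $26,700, which is 11 full-or-partial $2,500 increments; reduction = 11 × $72 = $792, leaving $2,988.
Rural Housing Credit: 9% of the $2,000 excess over $210,500 is $180; credit = $4,650 − $180 = $4,470.
Total: $0 + $2,988 + $4,470 = $7,458.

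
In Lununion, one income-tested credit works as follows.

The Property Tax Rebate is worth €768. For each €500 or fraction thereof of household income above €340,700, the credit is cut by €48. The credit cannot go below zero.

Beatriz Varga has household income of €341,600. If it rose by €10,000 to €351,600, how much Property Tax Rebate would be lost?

At €341,600 — income exceeds €340,700 by €900, which is 2 full-or-partial €500 increments; reduction = 2 × €48 = €96, leaving €672.
At €351,600 — income exceeds €340,700 by €10,900 → 22 increments × €48 = €1,056 ≥ base, so the credit is €0.
Lost: €672 − €0 = €672.

€672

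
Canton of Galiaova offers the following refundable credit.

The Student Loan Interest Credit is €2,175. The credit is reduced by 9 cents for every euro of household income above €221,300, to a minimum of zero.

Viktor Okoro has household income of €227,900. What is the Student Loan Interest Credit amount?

Student Loan Interest Credit: 9% of the €6,600 excess over €221,300 is €594; credit = €2,175 − €594 = €1,581.

€1,581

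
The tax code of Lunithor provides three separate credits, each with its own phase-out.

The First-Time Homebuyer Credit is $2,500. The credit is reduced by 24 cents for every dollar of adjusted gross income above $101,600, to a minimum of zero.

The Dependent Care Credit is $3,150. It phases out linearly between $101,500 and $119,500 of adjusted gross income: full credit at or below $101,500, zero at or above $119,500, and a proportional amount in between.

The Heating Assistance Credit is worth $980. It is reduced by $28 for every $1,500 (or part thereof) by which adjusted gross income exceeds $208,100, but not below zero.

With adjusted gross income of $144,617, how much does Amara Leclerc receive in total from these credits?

First-Time Homebuyer Credit: 24% of the $43,017 excess over $101,600 is $10,324.08 ≥ base, so the credit is $0.
Dependent Care Credit: $144,617 is at or above $119,500, so the credit is $0.
Heating Assistance Credit: $144,617 is at or below the $208,100 threshold, so the full $980 applies.
Total: $0 + $0 + $980 = $980.

$980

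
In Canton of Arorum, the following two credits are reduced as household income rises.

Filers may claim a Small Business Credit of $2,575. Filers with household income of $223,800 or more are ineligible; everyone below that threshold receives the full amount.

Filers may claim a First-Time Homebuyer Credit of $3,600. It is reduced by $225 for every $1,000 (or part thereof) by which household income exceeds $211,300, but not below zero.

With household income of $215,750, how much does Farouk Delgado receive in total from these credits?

$5,050

Small Business Credit: $215,750 is below the $223,800 cutoff, so the full $2,575 applies.
First-Time Homebuyer Credit: income exceeds $211,300 by $4,450, which is 5 full-or-partial $1,000 increments; reduction = 5 × $225 = $1,125, leaving $2,475.
Total: $2,575 + $2,475 = $5,050.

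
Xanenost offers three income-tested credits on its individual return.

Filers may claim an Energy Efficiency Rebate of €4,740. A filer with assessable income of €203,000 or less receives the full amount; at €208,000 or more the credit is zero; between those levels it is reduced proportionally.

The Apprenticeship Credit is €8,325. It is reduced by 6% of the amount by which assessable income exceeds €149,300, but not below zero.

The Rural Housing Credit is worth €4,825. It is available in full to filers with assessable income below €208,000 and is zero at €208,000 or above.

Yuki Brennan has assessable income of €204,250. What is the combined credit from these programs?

Energy Efficiency Rebate: €204,250 is €1,250 into a €5,000 phase-out range, leaving 3,750/5,000 of the credit: €4,740 × 3,750/5,000 = €3,555.
Apprenticeship Credit: 6% of the €54,950 excess over €149,300 is €3,297; credit = €8,325 − €3,297 = €5,028.
Rural Housing Credit: €204,250 is below the €208,000 cutoff, so the full €4,825 applies.
Total: €3,555 + €5,028 + €4,825 = €13,408.

€13,408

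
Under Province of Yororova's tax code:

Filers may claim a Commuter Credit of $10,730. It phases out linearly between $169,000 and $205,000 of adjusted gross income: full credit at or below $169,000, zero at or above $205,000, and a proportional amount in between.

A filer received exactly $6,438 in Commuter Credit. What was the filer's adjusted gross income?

$183,400

$6,438 is 6,438/10,730 of the full $10,730, so 4,292/10,730 of the $36,000 range has been used: income = $169,000 + $36,000 × 4,292/10,730 = $183,400.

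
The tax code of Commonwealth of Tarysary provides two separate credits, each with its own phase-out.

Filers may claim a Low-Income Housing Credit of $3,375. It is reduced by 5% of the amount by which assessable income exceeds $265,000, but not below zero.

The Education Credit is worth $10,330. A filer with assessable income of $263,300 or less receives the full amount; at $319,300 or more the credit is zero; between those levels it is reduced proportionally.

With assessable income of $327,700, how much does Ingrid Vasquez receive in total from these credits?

Low-Income Housing Credit: 5% of the $62,700 excess over $265,000 is $3,135; credit = $3,375 − $3,135 = $240.
Education Credit: $327,700 is at or above $319,300, so the credit is $0.
Total: $240 + $0 = $240.

$240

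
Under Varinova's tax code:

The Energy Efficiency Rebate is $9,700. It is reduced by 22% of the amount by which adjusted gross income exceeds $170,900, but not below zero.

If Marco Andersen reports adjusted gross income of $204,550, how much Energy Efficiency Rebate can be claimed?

Energy Efficiency Rebate: 22% of the $33,650 excess over $170,900 is $7,403; credit = $9,700 − $7,403 = $2,297.

$2,297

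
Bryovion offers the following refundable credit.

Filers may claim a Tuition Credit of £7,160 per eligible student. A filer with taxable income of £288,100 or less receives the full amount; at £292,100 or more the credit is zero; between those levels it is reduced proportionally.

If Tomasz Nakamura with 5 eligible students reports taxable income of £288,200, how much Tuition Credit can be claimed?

£34,905

Tuition Credit: base = 5 × £7,160 = £35,800. £288,200 is £100 into a £4,000 phase-out range, leaving 3,900/4,000 of the credit: £35,800 × 3,900/4,000 = £34,905.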